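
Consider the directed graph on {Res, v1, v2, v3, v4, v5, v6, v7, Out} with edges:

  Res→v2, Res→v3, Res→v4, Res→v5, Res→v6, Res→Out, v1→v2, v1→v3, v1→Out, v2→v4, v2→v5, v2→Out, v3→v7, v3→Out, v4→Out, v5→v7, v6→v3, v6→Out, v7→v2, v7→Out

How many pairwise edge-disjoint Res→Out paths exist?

Assign every edge capacity 1; by Menger, the answer equals the max flow.
Path Res→Out (+1); total 1.
Path Res→v2→Out (+1); total 2.
Path Res→v3→Out (+1); total 3.
Path Res→v4→Out (+1); total 4.
Path Res→v6→Out (+1); total 5.
Path Res→v5→v7→Out (+1); total 6.
No residual Res→Out path; max flow = 6.
Certifying cut of size 6: {Res→Out, Res→v2, Res→v3, Res→v4, Res→v5, Res→v6}.

6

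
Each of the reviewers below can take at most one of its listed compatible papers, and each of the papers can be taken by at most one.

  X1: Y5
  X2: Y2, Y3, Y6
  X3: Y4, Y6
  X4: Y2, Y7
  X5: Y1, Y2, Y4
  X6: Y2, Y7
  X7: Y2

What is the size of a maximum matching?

Unit-capacity flow: source→left, listed edges, right→sink; max matching = max flow.
Augmenting path X1→Y5 (+1); matched 1.
Augmenting path X2→Y2 (+1); matched 2.
Augmenting path X3→Y4 (+1); matched 3.
Augmenting path X4→Y7 (+1); matched 4.
Augmenting path X5→Y1 (+1); matched 5.
Augmenting path X6→Y2→X2→Y3 (+1); matched 6.
No augmenting path remains; maximum matching = 6.
König certificate: {X1, X2, X3, X5, Y2, Y7} is a vertex cover of size 6 (every listed pair touches it), so no matching can be larger.

6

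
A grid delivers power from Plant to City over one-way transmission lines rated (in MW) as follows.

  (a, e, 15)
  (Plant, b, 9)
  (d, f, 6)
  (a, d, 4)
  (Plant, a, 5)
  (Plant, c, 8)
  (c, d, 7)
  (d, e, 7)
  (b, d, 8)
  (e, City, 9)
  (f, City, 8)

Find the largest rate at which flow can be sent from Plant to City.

Augment Plant→a→e→City: bottleneck 5, flow now 5.
Augment Plant→b→d→e→City: bottleneck 4, flow now 9.
Augment Plant→b→d→f→City: bottleneck 4, flow now 13.
Augment Plant→c→d→f→City: bottleneck 2, flow now 15.
No augmenting path remains; maximum flow = 15.
In the residual graph, reachable from Plant: {Plant, a, b, c, d, e}.
Min-cut edges: d→f (6), e→City (9); capacity 6 + 9 = 15.
This cut is saturated, so no flow can exceed 15.

15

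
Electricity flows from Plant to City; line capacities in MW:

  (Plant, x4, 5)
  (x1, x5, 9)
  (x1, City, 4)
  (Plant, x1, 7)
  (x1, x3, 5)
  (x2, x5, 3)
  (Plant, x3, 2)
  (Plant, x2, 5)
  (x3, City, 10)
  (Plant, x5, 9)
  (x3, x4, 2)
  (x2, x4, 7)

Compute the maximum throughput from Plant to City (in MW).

Augment Plant→x1→City: bottleneck 4, flow now 4.
Augment Plant→x3→City: bottleneck 2, flow now 6.
Augment Plant→x1→x3→City: bottleneck 3, flow now 9.
No augmenting path remains; maximum flow = 9.
In the residual graph, reachable from Plant: {Plant, x2, x4, x5}.
Min-cut edges: Plant→x1 (7), Plant→x3 (2); capacity 7 + 2 = 9.
This cut is saturated, so no flow can exceed 9.

9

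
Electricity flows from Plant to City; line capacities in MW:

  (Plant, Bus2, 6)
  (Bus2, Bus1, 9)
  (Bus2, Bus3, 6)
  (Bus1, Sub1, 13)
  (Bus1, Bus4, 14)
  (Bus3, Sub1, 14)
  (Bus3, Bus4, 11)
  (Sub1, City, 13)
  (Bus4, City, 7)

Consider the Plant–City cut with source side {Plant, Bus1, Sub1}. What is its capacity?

33

Edges leaving {Plant, Bus1, Sub1}: Plant→Bus2 (6), Bus1→Bus4 (14), Sub1→City (13).
Cut capacity = 6 + 14 + 13 = 33.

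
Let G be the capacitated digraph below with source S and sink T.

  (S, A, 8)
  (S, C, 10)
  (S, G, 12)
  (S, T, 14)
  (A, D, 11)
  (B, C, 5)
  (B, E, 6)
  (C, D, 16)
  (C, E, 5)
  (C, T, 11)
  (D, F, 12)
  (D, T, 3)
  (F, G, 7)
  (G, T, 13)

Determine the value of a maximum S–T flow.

Augment S→T: bottleneck 14, flow now 14.
Augment S→C→T: bottleneck 10, flow now 24.
Augment S→G→T: bottleneck 12, flow now 36.
Augment S→A→D→T: bottleneck 3, flow now 39.
Augment S→A→D→F→G→T: bottleneck 1, flow now 40.
No augmenting path remains; maximum flow = 40.
In the residual graph, reachable from S: {S, A, D, F, G}.
Min-cut edges: S→C (10), S→T (14), D→T (3), G→T (13); capacity 10 + 14 + 3 + 13 = 40.
This cut is saturated, so no flow can exceed 40.

40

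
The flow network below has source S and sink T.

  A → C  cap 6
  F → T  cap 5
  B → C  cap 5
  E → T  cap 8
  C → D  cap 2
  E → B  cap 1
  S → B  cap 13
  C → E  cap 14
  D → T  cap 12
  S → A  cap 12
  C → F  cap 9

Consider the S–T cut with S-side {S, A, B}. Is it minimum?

Given cut capacity: 6 + 5 = 11.
Augment S→A→C→D→T: bottleneck 2, flow now 2.
Augment S→A→C→E→T: bottleneck 4, flow now 6.
Augment S→B→C→E→T: bottleneck 4, flow now 10.
Augment S→B→C→F→T: bottleneck 1, flow now 11.
No augmenting path remains; maximum flow = 11.
Cut capacity 11 equals the max flow, so it is a minimum cut.

Yes — it is a minimum cut (capacity 11).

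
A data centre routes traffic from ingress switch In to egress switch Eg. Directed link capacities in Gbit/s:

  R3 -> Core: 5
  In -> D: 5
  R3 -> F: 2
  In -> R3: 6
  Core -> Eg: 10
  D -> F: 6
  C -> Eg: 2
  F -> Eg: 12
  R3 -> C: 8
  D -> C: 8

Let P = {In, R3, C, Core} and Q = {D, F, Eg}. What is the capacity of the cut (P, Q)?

19

Edges leaving {In, R3, C, Core}: In→D (5), R3→F (2), C→Eg (2), Core→Eg (10).
Cut capacity = 5 + 2 + 2 + 10 = 19.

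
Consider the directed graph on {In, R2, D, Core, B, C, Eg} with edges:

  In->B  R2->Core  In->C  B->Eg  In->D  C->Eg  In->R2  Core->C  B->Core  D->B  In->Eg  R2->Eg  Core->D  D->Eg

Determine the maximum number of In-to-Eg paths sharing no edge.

Assign every edge capacity 1; by Menger, the answer equals the max flow.
Path In→Eg (+1); total 1.
Path In→R2→Eg (+1); total 2.
Path In→D→Eg (+1); total 3.
Path In→B→Eg (+1); total 4.
Path In→C→Eg (+1); total 5.
No residual In→Eg path; max flow = 5.
Certifying cut of size 5: {In→B, In→C, In→D, In→Eg, In→R2}.

5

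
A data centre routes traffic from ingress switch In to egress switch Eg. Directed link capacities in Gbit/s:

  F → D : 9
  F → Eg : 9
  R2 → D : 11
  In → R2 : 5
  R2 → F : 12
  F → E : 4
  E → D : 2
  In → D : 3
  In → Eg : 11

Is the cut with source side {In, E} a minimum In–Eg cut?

No — its capacity is 21, but the minimum cut has capacity 16.

Given cut capacity: 5 + 3 + 11 + 2 = 21.
Augment In→Eg: bottleneck 11, flow now 11.
Augment In→R2→F→Eg: bottleneck 5, flow now 16.
No augmenting path remains; maximum flow = 16.
In the residual graph, reachable from In: {In, D}.
Min-cut edges: In→R2 (5), In→Eg (11); capacity 5 + 11 = 16.
Cut capacity 21 exceeds the max flow 16, so it is not minimum.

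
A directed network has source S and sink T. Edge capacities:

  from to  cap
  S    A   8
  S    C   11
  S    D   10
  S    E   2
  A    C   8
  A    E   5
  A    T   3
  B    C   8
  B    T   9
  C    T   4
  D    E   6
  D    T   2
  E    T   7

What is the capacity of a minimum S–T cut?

Augment S→A→T: bottleneck 3, flow now 3.
Augment S→C→T: bottleneck 4, flow now 7.
Augment S→D→T: bottleneck 2, flow now 9.
Augment S→E→T: bottleneck 2, flow now 11.
Augment S→A→E→T: bottleneck 5, flow now 16.
No augmenting path remains; maximum flow = 16.
By max-flow min-cut, the minimum cut capacity equals the max flow.
In the residual graph, reachable from S: {S, A, C, D, E}.
Min-cut edges: A→T (3), C→T (4), D→T (2), E→T (7); capacity 3 + 4 + 2 + 7 = 16.

16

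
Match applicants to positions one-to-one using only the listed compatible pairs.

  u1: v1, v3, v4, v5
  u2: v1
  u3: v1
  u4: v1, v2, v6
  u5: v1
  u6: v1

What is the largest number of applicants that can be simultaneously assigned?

3

Unit-capacity flow: source→left, listed edges, right→sink; max matching = max flow.
Augmenting path u1→v1 (+1); matched 1.
Augmenting path u4→v2 (+1); matched 2.
Augmenting path u2→v1→u1→v3 (+1); matched 3.
No augmenting path remains; maximum matching = 3.
König certificate: {u1, u4, v1} is a vertex cover of size 3 (every listed pair touches it), so no matching can be larger.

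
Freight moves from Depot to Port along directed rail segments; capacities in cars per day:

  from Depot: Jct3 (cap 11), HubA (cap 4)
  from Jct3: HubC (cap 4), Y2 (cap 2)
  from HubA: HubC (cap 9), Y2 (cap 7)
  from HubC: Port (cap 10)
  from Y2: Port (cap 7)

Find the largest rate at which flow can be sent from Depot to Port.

Augment Depot→Jct3→HubC→Port: bottleneck 4, flow now 4.
Augment Depot→Jct3→Y2→Port: bottleneck 2, flow now 6.
Augment Depot→HubA→HubC→Port: bottleneck 4, flow now 10.
No augmenting path remains; maximum flow = 10.
In the residual graph, reachable from Depot: {Depot, Jct3}.
Min-cut edges: Depot→HubA (4), Jct3→HubC (4), Jct3→Y2 (2); capacity 4 + 4 + 2 = 10.
This cut is saturated, so no flow can exceed 10.

10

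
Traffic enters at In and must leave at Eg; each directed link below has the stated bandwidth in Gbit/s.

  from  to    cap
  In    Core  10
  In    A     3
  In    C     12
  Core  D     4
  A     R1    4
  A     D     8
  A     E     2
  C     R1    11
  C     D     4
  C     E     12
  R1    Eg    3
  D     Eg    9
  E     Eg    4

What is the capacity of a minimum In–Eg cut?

16

Augment In→Core→D→Eg: bottleneck 4, flow now 4.
Augment In→A→R1→Eg: bottleneck 3, flow now 7.
Augment In→C→D→Eg: bottleneck 4, flow now 11.
Augment In→C→E→Eg: bottleneck 4, flow now 15.
Augment In→C→R1→A→D→Eg: bottleneck 1, flow now 16. (uses reverse residual edge)
No augmenting path remains; maximum flow = 16.
By max-flow min-cut, the minimum cut capacity equals the max flow.
In the residual graph, reachable from In: {In, Core, A, C, R1, D, E}.
Min-cut edges: R1→Eg (3), D→Eg (9), E→Eg (4); capacity 3 + 9 + 4 = 16.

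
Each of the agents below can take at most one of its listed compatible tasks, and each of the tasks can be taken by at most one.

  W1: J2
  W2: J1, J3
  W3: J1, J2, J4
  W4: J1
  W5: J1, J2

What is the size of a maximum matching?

4

Unit-capacity flow: source→left, listed edges, right→sink; max matching = max flow.
Augmenting path W1→J2 (+1); matched 1.
Augmenting path W2→J1 (+1); matched 2.
Augmenting path W3→J4 (+1); matched 3.
Augmenting path W4→J1→W2→J3 (+1); matched 4.
No augmenting path remains; maximum matching = 4.
König certificate: {W2, W3, J1, J2} is a vertex cover of size 4 (every listed pair touches it), so no matching can be larger.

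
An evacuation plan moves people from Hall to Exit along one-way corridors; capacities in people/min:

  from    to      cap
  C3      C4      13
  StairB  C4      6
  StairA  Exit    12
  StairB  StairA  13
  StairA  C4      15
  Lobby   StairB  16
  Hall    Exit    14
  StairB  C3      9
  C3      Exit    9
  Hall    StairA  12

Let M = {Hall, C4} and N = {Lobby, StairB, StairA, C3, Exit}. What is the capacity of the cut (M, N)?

Edges leaving {Hall, C4}: Hall→StairA (12), Hall→Exit (14).
Cut capacity = 12 + 14 = 26.

26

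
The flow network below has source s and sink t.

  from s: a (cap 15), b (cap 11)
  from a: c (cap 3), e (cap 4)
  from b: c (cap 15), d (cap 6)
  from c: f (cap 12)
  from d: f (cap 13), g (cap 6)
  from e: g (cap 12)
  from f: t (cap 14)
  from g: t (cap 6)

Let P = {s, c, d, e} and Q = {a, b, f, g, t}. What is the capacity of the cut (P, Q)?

69

Edges leaving {s, c, d, e}: s→a (15), s→b (11), c→f (12), d→f (13), d→g (6), e→g (12).
Cut capacity = 15 + 11 + 12 + 13 + 6 + 12 = 69.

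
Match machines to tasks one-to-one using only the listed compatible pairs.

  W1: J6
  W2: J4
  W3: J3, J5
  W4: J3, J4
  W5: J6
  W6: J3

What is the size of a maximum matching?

Unit-capacity flow: source→left, listed edges, right→sink; max matching = max flow.
Augmenting path W1→J6 (+1); matched 1.
Augmenting path W2→J4 (+1); matched 2.
Augmenting path W3→J3 (+1); matched 3.
Augmenting path W4→J3→W3→J5 (+1); matched 4.
No augmenting path remains; maximum matching = 4.
König certificate: {W3, J3, J4, J6} is a vertex cover of size 4 (every listed pair touches it), so no matching can be larger.

4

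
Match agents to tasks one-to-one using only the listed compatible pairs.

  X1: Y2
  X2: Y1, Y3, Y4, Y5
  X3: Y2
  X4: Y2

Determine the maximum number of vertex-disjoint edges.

2

Unit-capacity flow: source→left, listed edges, right→sink; max matching = max flow.
Augmenting path X1→Y2 (+1); matched 1.
Augmenting path X2→Y1 (+1); matched 2.
No augmenting path remains; maximum matching = 2.
König certificate: {X2, Y2} is a vertex cover of size 2 (every listed pair touches it), so no matching can be larger.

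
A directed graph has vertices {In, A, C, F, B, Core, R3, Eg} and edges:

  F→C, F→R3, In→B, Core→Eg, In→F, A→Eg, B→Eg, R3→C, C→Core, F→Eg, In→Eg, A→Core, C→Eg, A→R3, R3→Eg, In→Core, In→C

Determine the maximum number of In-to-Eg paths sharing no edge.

Assign every edge capacity 1; by Menger, the answer equals the max flow.
Path In→Eg (+1); total 1.
Path In→C→Eg (+1); total 2.
Path In→F→Eg (+1); total 3.
Path In→B→Eg (+1); total 4.
Path In→Core→Eg (+1); total 5.
No residual In→Eg path; max flow = 5.
Certifying cut of size 5: {In→B, In→C, In→Core, In→Eg, In→F}.

5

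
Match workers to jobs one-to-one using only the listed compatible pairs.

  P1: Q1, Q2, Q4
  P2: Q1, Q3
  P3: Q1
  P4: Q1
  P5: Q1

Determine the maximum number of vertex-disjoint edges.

3

Unit-capacity flow: source→left, listed edges, right→sink; max matching = max flow.
Augmenting path P1→Q1 (+1); matched 1.
Augmenting path P2→Q3 (+1); matched 2.
Augmenting path P3→Q1→P1→Q2 (+1); matched 3.
No augmenting path remains; maximum matching = 3.
König certificate: {P1, P2, Q1} is a vertex cover of size 3 (every listed pair touches it), so no matching can be larger.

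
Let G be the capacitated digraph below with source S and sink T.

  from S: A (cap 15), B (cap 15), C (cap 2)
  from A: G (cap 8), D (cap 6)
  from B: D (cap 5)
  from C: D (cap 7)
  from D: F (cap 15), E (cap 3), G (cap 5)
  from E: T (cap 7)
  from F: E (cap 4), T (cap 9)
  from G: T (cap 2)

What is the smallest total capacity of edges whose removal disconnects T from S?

15

Augment S→A→G→T: bottleneck 2, flow now 2.
Augment S→A→D→E→T: bottleneck 3, flow now 5.
Augment S→A→D→F→T: bottleneck 3, flow now 8.
Augment S→B→D→F→T: bottleneck 5, flow now 13.
Augment S→C→D→F→T: bottleneck 1, flow now 14.
Augment S→C→D→F→E→T: bottleneck 1, flow now 15.
No augmenting path remains; maximum flow = 15.
By max-flow min-cut, the minimum cut capacity equals the max flow.
In the residual graph, reachable from S: {S, A, B, G}.
Min-cut edges: S→C (2), A→D (6), B→D (5), G→T (2); capacity 2 + 6 + 5 + 2 = 15.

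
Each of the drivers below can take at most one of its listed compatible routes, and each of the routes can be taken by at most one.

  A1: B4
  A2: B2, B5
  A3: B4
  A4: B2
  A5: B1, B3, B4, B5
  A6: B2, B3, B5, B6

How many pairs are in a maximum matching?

5

Unit-capacity flow: source→left, listed edges, right→sink; max matching = max flow.
Augmenting path A1→B4 (+1); matched 1.
Augmenting path A2→B2 (+1); matched 2.
Augmenting path A5→B1 (+1); matched 3.
Augmenting path A6→B3 (+1); matched 4.
Augmenting path A4→B2→A2→B5 (+1); matched 5.
No augmenting path remains; maximum matching = 5.
König certificate: {A2, A4, A5, A6, B4} is a vertex cover of size 5 (every listed pair touches it), so no matching can be larger.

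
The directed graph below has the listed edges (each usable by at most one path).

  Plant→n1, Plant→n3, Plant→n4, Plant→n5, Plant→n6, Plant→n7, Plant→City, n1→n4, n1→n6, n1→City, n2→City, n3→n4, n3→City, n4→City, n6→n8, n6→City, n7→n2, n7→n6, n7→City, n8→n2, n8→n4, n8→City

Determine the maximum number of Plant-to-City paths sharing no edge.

6

Assign every edge capacity 1; by Menger, the answer equals the max flow.
Path Plant→City (+1); total 1.
Path Plant→n1→City (+1); total 2.
Path Plant→n3→City (+1); total 3.
Path Plant→n4→City (+1); total 4.
Path Plant→n6→City (+1); total 5.
Path Plant→n7→City (+1); total 6.
No residual Plant→City path; max flow = 6.
Certifying cut of size 6: {Plant→City, Plant→n1, Plant→n3, Plant→n4, Plant→n6, Plant→n7}.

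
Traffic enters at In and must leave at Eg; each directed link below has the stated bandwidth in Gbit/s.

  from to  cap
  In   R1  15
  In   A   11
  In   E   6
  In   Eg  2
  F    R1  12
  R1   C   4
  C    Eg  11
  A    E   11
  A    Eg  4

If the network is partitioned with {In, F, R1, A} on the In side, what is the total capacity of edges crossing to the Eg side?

27

Edges leaving {In, F, R1, A}: In→E (6), In→Eg (2), R1→C (4), A→E (11), A→Eg (4).
Cut capacity = 6 + 2 + 4 + 11 + 4 = 27.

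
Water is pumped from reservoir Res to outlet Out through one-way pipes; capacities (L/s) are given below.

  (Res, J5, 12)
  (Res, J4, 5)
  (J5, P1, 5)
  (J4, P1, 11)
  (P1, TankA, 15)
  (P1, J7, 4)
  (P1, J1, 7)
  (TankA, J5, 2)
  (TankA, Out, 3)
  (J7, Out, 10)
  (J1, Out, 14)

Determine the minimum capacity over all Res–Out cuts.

10

Augment Res→J5→P1→TankA→Out: bottleneck 3, flow now 3.
Augment Res→J5→P1→J7→Out: bottleneck 2, flow now 5.
Augment Res→J4→P1→J7→Out: bottleneck 2, flow now 7.
Augment Res→J4→P1→J1→Out: bottleneck 3, flow now 10.
No augmenting path remains; maximum flow = 10.
By max-flow min-cut, the minimum cut capacity equals the max flow.
In the residual graph, reachable from Res: {Res, J5}.
Min-cut edges: Res→J4 (5), J5→P1 (5); capacity 5 + 5 = 10.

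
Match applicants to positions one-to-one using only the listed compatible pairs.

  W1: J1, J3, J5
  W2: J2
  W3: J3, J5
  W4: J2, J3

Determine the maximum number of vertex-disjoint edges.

4

Unit-capacity flow: source→left, listed edges, right→sink; max matching = max flow.
Augmenting path W1→J1 (+1); matched 1.
Augmenting path W2→J2 (+1); matched 2.
Augmenting path W3→J3 (+1); matched 3.
Augmenting path W4→J3→W3→J5 (+1); matched 4.
No augmenting path remains; maximum matching = 4.
König certificate: {W1, W2, W3, W4} is a vertex cover of size 4 (every listed pair touches it), so no matching can be larger.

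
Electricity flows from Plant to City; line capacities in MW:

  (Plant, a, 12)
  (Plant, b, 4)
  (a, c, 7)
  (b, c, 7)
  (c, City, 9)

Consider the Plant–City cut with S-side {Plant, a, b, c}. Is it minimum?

Given cut capacity: 9 = 9.
Augment Plant→a→c→City: bottleneck 7, flow now 7.
Augment Plant→b→c→City: bottleneck 2, flow now 9.
No augmenting path remains; maximum flow = 9.
Cut capacity 9 equals the max flow, so it is a minimum cut.

Yes — it is a minimum cut (capacity 9).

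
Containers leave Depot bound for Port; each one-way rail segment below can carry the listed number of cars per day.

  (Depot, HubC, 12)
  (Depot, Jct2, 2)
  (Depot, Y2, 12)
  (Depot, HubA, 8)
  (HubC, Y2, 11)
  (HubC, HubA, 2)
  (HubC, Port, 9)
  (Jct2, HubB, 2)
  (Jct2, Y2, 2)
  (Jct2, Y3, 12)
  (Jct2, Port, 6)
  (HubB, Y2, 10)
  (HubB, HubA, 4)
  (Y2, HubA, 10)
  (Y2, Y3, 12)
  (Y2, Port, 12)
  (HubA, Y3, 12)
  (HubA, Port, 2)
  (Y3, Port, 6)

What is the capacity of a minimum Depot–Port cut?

31

Augment Depot→HubC→Port: bottleneck 9, flow now 9.
Augment Depot→Jct2→Port: bottleneck 2, flow now 11.
Augment Depot→Y2→Port: bottleneck 12, flow now 23.
Augment Depot→HubA→Port: bottleneck 2, flow now 25.
Augment Depot→HubA→Y3→Port: bottleneck 6, flow now 31.
No augmenting path remains; maximum flow = 31.
By max-flow min-cut, the minimum cut capacity equals the max flow.
In the residual graph, reachable from Depot: {Depot, HubC, Y2, HubA, Y3}.
Min-cut edges: Depot→Jct2 (2), HubC→Port (9), Y2→Port (12), HubA→Port (2), Y3→Port (6); capacity 2 + 9 + 12 + 2 + 6 = 31.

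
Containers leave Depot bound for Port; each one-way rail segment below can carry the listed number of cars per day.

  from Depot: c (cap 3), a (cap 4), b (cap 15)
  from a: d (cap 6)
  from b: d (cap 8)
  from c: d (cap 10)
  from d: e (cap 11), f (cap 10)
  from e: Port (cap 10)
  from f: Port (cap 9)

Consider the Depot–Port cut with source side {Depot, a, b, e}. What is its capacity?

Edges leaving {Depot, a, b, e}: Depot→c (3), a→d (6), b→d (8), e→Port (10).
Cut capacity = 3 + 6 + 8 + 10 = 27.

27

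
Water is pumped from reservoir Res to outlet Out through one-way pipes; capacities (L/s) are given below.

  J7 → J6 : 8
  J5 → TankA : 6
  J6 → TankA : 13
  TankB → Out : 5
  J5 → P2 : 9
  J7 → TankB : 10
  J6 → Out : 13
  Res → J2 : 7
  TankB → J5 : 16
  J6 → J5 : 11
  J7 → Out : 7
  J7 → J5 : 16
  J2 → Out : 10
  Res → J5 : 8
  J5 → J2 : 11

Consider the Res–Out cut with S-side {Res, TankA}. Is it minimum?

Given cut capacity: 8 + 7 = 15.
Augment Res→J2→Out: bottleneck 7, flow now 7.
Augment Res→J5→J2→Out: bottleneck 3, flow now 10.
No augmenting path remains; maximum flow = 10.
In the residual graph, reachable from Res: {Res, J5, TankA, P2, J2}.
Min-cut edges: J2→Out (10); capacity 10 = 10.
Cut capacity 15 exceeds the max flow 10, so it is not minimum.

No — its capacity is 15, but the minimum cut has capacity 10.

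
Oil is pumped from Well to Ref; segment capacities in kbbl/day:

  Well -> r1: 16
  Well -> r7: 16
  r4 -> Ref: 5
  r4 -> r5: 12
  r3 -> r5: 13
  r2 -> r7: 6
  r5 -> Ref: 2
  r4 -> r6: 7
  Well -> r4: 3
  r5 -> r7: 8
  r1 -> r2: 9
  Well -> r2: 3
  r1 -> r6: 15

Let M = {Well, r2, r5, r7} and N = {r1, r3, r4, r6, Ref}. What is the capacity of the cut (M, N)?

21

Edges leaving {Well, r2, r5, r7}: Well→r1 (16), Well→r4 (3), r5→Ref (2).
Cut capacity = 16 + 3 + 2 = 21.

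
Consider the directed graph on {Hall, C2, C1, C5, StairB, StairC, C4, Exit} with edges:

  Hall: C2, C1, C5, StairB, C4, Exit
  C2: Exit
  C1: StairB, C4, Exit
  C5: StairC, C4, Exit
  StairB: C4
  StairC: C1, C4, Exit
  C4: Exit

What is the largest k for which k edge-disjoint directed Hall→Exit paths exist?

5

Assign every edge capacity 1; by Menger, the answer equals the max flow.
Path Hall→Exit (+1); total 1.
Path Hall→C2→Exit (+1); total 2.
Path Hall→C1→Exit (+1); total 3.
Path Hall→C5→Exit (+1); total 4.
Path Hall→C4→Exit (+1); total 5.
No residual Hall→Exit path; max flow = 5.
Certifying cut of size 5: {C4→Exit, Hall→C1, Hall→C2, Hall→C5, Hall→Exit}.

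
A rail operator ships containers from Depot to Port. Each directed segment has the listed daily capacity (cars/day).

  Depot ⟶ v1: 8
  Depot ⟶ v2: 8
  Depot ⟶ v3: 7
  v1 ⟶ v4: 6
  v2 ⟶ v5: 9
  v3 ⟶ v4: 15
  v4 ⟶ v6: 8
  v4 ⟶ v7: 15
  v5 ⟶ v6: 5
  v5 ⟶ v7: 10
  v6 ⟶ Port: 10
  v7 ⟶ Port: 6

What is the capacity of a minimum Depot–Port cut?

16

Augment Depot→v1→v4→v6→Port: bottleneck 6, flow now 6.
Augment Depot→v2→v5→v6→Port: bottleneck 4, flow now 10.
Augment Depot→v2→v5→v7→Port: bottleneck 4, flow now 14.
Augment Depot→v3→v4→v7→Port: bottleneck 2, flow now 16.
No augmenting path remains; maximum flow = 16.
By max-flow min-cut, the minimum cut capacity equals the max flow.
In the residual graph, reachable from Depot: {Depot, v1, v2, v3, v4, v5, v6, v7}.
Min-cut edges: v6→Port (10), v7→Port (6); capacity 10 + 6 = 16.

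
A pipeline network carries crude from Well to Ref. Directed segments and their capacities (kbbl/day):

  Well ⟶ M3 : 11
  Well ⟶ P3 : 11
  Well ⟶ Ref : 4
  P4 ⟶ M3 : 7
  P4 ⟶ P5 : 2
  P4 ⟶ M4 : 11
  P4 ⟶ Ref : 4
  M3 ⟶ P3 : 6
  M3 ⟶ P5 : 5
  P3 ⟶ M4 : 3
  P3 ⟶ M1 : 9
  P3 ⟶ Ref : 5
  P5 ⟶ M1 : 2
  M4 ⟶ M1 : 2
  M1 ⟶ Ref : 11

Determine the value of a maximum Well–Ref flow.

Augment Well→Ref: bottleneck 4, flow now 4.
Augment Well→P3→Ref: bottleneck 5, flow now 9.
Augment Well→P3→M1→Ref: bottleneck 6, flow now 15.
Augment Well→M3→P3→M1→Ref: bottleneck 3, flow now 18.
Augment Well→M3→P5→M1→Ref: bottleneck 2, flow now 20.
No augmenting path remains; maximum flow = 20.
In the residual graph, reachable from Well: {Well, M3, P3, P5, M4, M1}.
Min-cut edges: Well→Ref (4), P3→Ref (5), M1→Ref (11); capacity 4 + 5 + 11 = 20.
This cut is saturated, so no flow can exceed 20.

20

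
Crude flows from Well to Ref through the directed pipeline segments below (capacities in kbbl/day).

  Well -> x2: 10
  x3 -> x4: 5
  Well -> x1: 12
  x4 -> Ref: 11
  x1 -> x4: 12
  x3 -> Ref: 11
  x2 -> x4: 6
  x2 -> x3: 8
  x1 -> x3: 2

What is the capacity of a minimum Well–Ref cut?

21

Augment Well→x1→x3→Ref: bottleneck 2, flow now 2.
Augment Well→x1→x4→Ref: bottleneck 10, flow now 12.
Augment Well→x2→x3→Ref: bottleneck 8, flow now 20.
Augment Well→x2→x4→Ref: bottleneck 1, flow now 21.
No augmenting path remains; maximum flow = 21.
By max-flow min-cut, the minimum cut capacity equals the max flow.
In the residual graph, reachable from Well: {Well, x1, x2, x4}.
Min-cut edges: x1→x3 (2), x2→x3 (8), x4→Ref (11); capacity 2 + 8 + 11 = 21.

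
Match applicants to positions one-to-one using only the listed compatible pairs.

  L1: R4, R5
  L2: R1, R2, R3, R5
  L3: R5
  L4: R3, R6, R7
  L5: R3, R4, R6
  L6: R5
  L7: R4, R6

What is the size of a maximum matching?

6

Unit-capacity flow: source→left, listed edges, right→sink; max matching = max flow.
Augmenting path L1→R4 (+1); matched 1.
Augmenting path L2→R1 (+1); matched 2.
Augmenting path L3→R5 (+1); matched 3.
Augmenting path L4→R3 (+1); matched 4.
Augmenting path L5→R6 (+1); matched 5.
Augmenting path L7→R6→L5→R3→L4→R7 (+1); matched 6.
No augmenting path remains; maximum matching = 6.
König certificate: {L1, L2, L4, L5, L7, R5} is a vertex cover of size 6 (every listed pair touches it), so no matching can be larger.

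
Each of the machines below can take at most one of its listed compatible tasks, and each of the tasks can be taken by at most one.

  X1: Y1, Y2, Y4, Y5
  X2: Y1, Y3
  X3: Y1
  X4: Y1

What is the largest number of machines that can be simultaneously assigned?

3

Unit-capacity flow: source→left, listed edges, right→sink; max matching = max flow.
Augmenting path X1→Y1 (+1); matched 1.
Augmenting path X2→Y3 (+1); matched 2.
Augmenting path X3→Y1→X1→Y2 (+1); matched 3.
No augmenting path remains; maximum matching = 3.
König certificate: {X1, X2, Y1} is a vertex cover of size 3 (every listed pair touches it), so no matching can be larger.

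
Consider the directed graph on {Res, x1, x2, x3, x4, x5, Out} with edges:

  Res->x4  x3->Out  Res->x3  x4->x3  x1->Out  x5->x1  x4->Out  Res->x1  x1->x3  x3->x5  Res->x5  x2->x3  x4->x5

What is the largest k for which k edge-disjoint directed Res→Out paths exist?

3

Assign every edge capacity 1; by Menger, the answer equals the max flow.
Path Res→x1→Out (+1); total 1.
Path Res→x3→Out (+1); total 2.
Path Res→x4→Out (+1); total 3.
No residual Res→Out path; max flow = 3.
Certifying cut of size 3: {Res→x4, x1→Out, x3→Out}.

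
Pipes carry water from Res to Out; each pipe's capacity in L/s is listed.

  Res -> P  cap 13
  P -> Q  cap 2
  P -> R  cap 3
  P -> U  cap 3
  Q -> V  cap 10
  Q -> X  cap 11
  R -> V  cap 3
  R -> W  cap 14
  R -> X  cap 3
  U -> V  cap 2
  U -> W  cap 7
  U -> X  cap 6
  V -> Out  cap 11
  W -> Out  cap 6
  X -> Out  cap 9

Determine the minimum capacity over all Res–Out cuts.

Augment Res→P→Q→V→Out: bottleneck 2, flow now 2.
Augment Res→P→R→V→Out: bottleneck 3, flow now 5.
Augment Res→P→U→V→Out: bottleneck 2, flow now 7.
Augment Res→P→U→W→Out: bottleneck 1, flow now 8.
No augmenting path remains; maximum flow = 8.
By max-flow min-cut, the minimum cut capacity equals the max flow.
In the residual graph, reachable from Res: {Res, P}.
Min-cut edges: P→Q (2), P→R (3), P→U (3); capacity 2 + 3 + 3 = 8.

8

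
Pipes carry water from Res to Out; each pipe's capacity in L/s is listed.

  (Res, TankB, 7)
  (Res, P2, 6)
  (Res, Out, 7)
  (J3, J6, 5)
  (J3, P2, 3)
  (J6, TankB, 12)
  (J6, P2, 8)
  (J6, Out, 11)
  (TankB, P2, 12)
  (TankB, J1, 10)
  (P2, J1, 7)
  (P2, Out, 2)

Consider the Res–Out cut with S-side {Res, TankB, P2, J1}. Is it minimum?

Yes — it is a minimum cut (capacity 9).

Given cut capacity: 7 + 2 = 9.
Augment Res→Out: bottleneck 7, flow now 7.
Augment Res→P2→Out: bottleneck 2, flow now 9.
No augmenting path remains; maximum flow = 9.
Cut capacity 9 equals the max flow, so it is a minimum cut.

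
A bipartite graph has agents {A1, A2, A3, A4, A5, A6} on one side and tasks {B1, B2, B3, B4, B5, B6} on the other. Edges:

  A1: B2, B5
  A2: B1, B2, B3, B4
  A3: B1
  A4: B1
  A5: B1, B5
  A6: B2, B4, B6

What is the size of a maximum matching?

5

Unit-capacity flow: source→left, listed edges, right→sink; max matching = max flow.
Augmenting path A1→B2 (+1); matched 1.
Augmenting path A2→B1 (+1); matched 2.
Augmenting path A5→B5 (+1); matched 3.
Augmenting path A6→B4 (+1); matched 4.
Augmenting path A3→B1→A2→B3 (+1); matched 5.
No augmenting path remains; maximum matching = 5.
König certificate: {A1, A2, A5, A6, B1} is a vertex cover of size 5 (every listed pair touches it), so no matching can be larger.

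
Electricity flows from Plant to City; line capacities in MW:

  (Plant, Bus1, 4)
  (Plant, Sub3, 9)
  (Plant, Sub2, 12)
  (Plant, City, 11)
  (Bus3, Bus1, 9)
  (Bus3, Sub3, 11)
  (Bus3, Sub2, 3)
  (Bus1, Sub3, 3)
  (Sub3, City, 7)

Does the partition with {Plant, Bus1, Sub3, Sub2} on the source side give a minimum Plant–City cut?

Given cut capacity: 11 + 7 = 18.
Augment Plant→City: bottleneck 11, flow now 11.
Augment Plant→Sub3→City: bottleneck 7, flow now 18.
No augmenting path remains; maximum flow = 18.
Cut capacity 18 equals the max flow, so it is a minimum cut.

Yes — it is a minimum cut (capacity 18).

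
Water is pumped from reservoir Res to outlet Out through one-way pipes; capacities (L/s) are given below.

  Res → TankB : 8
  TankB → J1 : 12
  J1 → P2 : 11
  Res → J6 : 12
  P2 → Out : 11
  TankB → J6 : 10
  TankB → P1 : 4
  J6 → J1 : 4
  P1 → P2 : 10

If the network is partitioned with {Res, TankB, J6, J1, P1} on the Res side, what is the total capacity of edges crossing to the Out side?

21

Edges leaving {Res, TankB, J6, J1, P1}: J1→P2 (11), P1→P2 (10).
Cut capacity = 11 + 10 = 21.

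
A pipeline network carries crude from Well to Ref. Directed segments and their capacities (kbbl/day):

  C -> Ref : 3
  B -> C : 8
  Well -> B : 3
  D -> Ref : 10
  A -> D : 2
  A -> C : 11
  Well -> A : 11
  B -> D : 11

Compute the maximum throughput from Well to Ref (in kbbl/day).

8

Augment Well→A→C→Ref: bottleneck 3, flow now 3.
Augment Well→A→D→Ref: bottleneck 2, flow now 5.
Augment Well→B→D→Ref: bottleneck 3, flow now 8.
No augmenting path remains; maximum flow = 8.
In the residual graph, reachable from Well: {Well, A, C}.
Min-cut edges: Well→B (3), A→D (2), C→Ref (3); capacity 3 + 2 + 3 = 8.
This cut is saturated, so no flow can exceed 8.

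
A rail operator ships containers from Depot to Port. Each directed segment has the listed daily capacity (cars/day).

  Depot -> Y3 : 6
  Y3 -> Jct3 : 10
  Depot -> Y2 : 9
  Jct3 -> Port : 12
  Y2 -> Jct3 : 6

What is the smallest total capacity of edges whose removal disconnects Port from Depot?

Augment Depot→Y3→Jct3→Port: bottleneck 6, flow now 6.
Augment Depot→Y2→Jct3→Port: bottleneck 6, flow now 12.
No augmenting path remains; maximum flow = 12.
By max-flow min-cut, the minimum cut capacity equals the max flow.
In the residual graph, reachable from Depot: {Depot, Y2}.
Min-cut edges: Depot→Y3 (6), Y2→Jct3 (6); capacity 6 + 6 = 12.

12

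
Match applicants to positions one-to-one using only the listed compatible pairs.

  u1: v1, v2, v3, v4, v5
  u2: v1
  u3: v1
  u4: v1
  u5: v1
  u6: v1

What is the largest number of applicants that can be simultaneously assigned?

2

Unit-capacity flow: source→left, listed edges, right→sink; max matching = max flow.
Augmenting path u1→v1 (+1); matched 1.
Augmenting path u2→v1→u1→v2 (+1); matched 2.
No augmenting path remains; maximum matching = 2.
König certificate: {u1, v1} is a vertex cover of size 2 (every listed pair touches it), so no matching can be larger.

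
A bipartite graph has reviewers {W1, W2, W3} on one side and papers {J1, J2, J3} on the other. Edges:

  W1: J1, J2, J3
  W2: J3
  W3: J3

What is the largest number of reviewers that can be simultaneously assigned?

Unit-capacity flow: source→left, listed edges, right→sink; max matching = max flow.
Augmenting path W1→J1 (+1); matched 1.
Augmenting path W2→J3 (+1); matched 2.
No augmenting path remains; maximum matching = 2.
König certificate: {W1, J3} is a vertex cover of size 2 (every listed pair touches it), so no matching can be larger.

2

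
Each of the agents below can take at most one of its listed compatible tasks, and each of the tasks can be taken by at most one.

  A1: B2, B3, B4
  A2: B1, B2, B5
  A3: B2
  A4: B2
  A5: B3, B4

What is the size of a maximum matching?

Unit-capacity flow: source→left, listed edges, right→sink; max matching = max flow.
Augmenting path A1→B2 (+1); matched 1.
Augmenting path A2→B1 (+1); matched 2.
Augmenting path A5→B3 (+1); matched 3.
Augmenting path A3→B2→A1→B4 (+1); matched 4.
No augmenting path remains; maximum matching = 4.
König certificate: {A1, A2, A5, B2} is a vertex cover of size 4 (every listed pair touches it), so no matching can be larger.

4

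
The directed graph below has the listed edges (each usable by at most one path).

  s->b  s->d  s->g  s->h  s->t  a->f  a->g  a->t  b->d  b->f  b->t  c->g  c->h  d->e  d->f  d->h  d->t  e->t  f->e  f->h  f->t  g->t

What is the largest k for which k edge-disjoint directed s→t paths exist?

Assign every edge capacity 1; by Menger, the answer equals the max flow.
Path s→t (+1); total 1.
Path s→b→t (+1); total 2.
Path s→d→t (+1); total 3.
Path s→g→t (+1); total 4.
No residual s→t path; max flow = 4.
Certifying cut of size 4: {s→b, s→d, s→g, s→t}.

4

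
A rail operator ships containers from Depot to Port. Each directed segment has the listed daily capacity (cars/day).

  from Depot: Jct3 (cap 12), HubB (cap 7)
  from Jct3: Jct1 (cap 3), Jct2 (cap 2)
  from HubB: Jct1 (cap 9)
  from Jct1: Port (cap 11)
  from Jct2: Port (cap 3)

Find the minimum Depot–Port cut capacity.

12

Augment Depot→Jct3→Jct1→Port: bottleneck 3, flow now 3.
Augment Depot→Jct3→Jct2→Port: bottleneck 2, flow now 5.
Augment Depot→HubB→Jct1→Port: bottleneck 7, flow now 12.
No augmenting path remains; maximum flow = 12.
By max-flow min-cut, the minimum cut capacity equals the max flow.
In the residual graph, reachable from Depot: {Depot, Jct3}.
Min-cut edges: Depot→HubB (7), Jct3→Jct1 (3), Jct3→Jct2 (2); capacity 7 + 3 + 2 = 12.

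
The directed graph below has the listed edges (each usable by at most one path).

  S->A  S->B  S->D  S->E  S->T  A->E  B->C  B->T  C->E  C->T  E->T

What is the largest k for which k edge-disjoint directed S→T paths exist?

Assign every edge capacity 1; by Menger, the answer equals the max flow.
Path S→T (+1); total 1.
Path S→B→T (+1); total 2.
Path S→E→T (+1); total 3.
No residual S→T path; max flow = 3.
Certifying cut of size 3: {E→T, S→B, S→T}.

3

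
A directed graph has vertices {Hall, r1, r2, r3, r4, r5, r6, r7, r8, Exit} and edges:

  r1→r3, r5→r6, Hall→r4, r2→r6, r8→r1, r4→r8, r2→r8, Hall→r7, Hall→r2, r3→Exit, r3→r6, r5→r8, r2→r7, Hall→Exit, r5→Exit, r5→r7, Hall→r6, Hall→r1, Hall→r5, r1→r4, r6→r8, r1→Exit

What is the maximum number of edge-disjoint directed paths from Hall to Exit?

Assign every edge capacity 1; by Menger, the answer equals the max flow.
Path Hall→Exit (+1); total 1.
Path Hall→r1→Exit (+1); total 2.
Path Hall→r5→Exit (+1); total 3.
Path Hall→r2→r8→r1→r3→Exit (+1); total 4.
No residual Hall→Exit path; max flow = 4.
Certifying cut of size 4: {Hall→Exit, Hall→r1, Hall→r5, r8→r1}.

4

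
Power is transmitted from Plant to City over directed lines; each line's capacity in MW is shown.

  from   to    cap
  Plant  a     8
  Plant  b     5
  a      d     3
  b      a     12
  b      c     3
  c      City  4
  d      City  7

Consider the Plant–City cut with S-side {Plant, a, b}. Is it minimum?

Yes — it is a minimum cut (capacity 6).

Given cut capacity: 3 + 3 = 6.
Augment Plant→a→d→City: bottleneck 3, flow now 3.
Augment Plant→b→c→City: bottleneck 3, flow now 6.
No augmenting path remains; maximum flow = 6.
Cut capacity 6 equals the max flow, so it is a minimum cut.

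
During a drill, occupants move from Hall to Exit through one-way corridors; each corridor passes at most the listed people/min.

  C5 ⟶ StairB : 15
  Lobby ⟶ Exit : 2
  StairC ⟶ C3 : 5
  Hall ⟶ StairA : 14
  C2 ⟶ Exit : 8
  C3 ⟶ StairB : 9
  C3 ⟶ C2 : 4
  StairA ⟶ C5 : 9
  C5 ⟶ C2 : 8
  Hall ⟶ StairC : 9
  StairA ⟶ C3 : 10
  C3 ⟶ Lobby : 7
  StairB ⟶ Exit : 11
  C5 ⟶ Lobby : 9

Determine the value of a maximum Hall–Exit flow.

19

Augment Hall→StairC→C3→C2→Exit: bottleneck 4, flow now 4.
Augment Hall→StairC→C3→Lobby→Exit: bottleneck 1, flow now 5.
Augment Hall→StairA→C3→Lobby→Exit: bottleneck 1, flow now 6.
Augment Hall→StairA→C3→StairB→Exit: bottleneck 9, flow now 15.
Augment Hall→StairA→C5→C2→Exit: bottleneck 4, flow now 19.
No augmenting path remains; maximum flow = 19.
In the residual graph, reachable from Hall: {Hall, StairC}.
Min-cut edges: Hall→StairA (14), StairC→C3 (5); capacity 14 + 5 = 19.
This cut is saturated, so no flow can exceed 19.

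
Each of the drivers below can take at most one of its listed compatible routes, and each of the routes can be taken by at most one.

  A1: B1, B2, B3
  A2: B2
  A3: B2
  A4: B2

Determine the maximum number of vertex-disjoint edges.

Unit-capacity flow: source→left, listed edges, right→sink; max matching = max flow.
Augmenting path A1→B1 (+1); matched 1.
Augmenting path A2→B2 (+1); matched 2.
No augmenting path remains; maximum matching = 2.
König certificate: {A1, B2} is a vertex cover of size 2 (every listed pair touches it), so no matching can be larger.

2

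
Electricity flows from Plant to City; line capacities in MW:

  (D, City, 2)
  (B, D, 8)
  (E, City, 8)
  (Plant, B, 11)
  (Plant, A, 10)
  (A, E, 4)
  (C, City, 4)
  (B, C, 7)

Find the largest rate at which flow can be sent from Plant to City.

Augment Plant→A→E→City: bottleneck 4, flow now 4.
Augment Plant→B→C→City: bottleneck 4, flow now 8.
Augment Plant→B→D→City: bottleneck 2, flow now 10.
No augmenting path remains; maximum flow = 10.
In the residual graph, reachable from Plant: {Plant, A, B, C, D}.
Min-cut edges: A→E (4), C→City (4), D→City (2); capacity 4 + 4 + 2 = 10.
This cut is saturated, so no flow can exceed 10.

10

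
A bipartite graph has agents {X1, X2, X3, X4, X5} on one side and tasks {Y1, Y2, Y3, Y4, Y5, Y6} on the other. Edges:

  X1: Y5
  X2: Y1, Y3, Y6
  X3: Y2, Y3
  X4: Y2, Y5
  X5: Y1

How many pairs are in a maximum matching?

Unit-capacity flow: source→left, listed edges, right→sink; max matching = max flow.
Augmenting path X1→Y5 (+1); matched 1.
Augmenting path X2→Y1 (+1); matched 2.
Augmenting path X3→Y2 (+1); matched 3.
Augmenting path X4→Y2→X3→Y3 (+1); matched 4.
Augmenting path X5→Y1→X2→Y6 (+1); matched 5.
No augmenting path remains; maximum matching = 5.
König certificate: {X1, X2, X3, X4, X5} is a vertex cover of size 5 (every listed pair touches it), so no matching can be larger.

5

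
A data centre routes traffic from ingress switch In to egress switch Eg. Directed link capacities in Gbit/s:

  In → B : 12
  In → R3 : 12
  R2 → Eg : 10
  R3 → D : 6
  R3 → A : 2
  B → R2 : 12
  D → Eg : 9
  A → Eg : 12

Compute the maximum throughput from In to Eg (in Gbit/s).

18

Augment In→R3→A→Eg: bottleneck 2, flow now 2.
Augment In→R3→D→Eg: bottleneck 6, flow now 8.
Augment In→B→R2→Eg: bottleneck 10, flow now 18.
No augmenting path remains; maximum flow = 18.
In the residual graph, reachable from In: {In, R3, B, R2}.
Min-cut edges: R3→A (2), R3→D (6), R2→Eg (10); capacity 2 + 6 + 10 = 18.
This cut is saturated, so no flow can exceed 18.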